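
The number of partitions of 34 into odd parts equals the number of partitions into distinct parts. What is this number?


Computing partitions of 34 into odd parts (1, 3, 5, ...):
Using the generating function prod_{k>=0} 1/(1-x^(2k+1)),
the count is 512

512


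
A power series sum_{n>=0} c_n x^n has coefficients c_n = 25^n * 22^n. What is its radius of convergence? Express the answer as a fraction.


By the root test (Cauchy-Hadamard), the radius is R = 1 / limsup_n |c_n|^(1/n).
Here |c_n|^(1/n) = (25^n * 22^n)^(1/n) = 25 * 22 = 550 for all n.
So R = 1/550 = 1/550.

1/550


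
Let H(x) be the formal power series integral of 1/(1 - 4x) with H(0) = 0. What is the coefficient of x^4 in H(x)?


1/(1 - 4x) = sum_{k>=0} 4^k x^k. Integrating termwise with H(0) = 0:
H(x) = sum_{k>=0} 4^k x^(k+1) / (k+1) = sum_{m>=1} 4^(m-1) x^m / m.
For m = 4: 4^3/4 = 64/4 = 16.

16


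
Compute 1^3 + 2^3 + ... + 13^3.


This power sum has a closed form given by Faulhaber's formula
sum_{k=1}^{m} k^p = (1 / (p + 1)) * sum_{j=0}^{p} C(p + 1, j) B_j m^(p + 1 - j),
but for small m direct computation is fastest:
1 + 8 + 27 + 64 + 125 + 216 + 343 + 512 + 729 + 1000 + 1331 + 1728 + 2197 = 8281.

8281


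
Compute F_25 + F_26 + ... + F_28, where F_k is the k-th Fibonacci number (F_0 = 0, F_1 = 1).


Use the identity sum_{k=0}^{N} F_k = F_{N+2} - 1 (which follows from F_{k+2} - F_{k+1} = F_k). Then
sum_{k=25}^{28} F_k = (F_{30} - 1) - (F_{26} - 1) = F_{30} - F_{26}.
Computing: F_{30} = 832040, F_{26} = 121393, so
Sum = 832040 - 121393 = 710647.

710647


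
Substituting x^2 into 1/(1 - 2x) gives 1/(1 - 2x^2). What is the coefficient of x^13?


Since 1/(1 - 2x^2) only has even powers of x,
the coefficient of x^13 (odd) is 0.

0


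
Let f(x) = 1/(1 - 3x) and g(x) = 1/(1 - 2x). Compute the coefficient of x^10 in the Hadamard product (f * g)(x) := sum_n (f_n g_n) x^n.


f has coefficients f_k = 3^k and g has coefficients g_k = 2^k, so the Hadamard product has coefficient (f*g)_k = 3^k * 2^k = 6^k.
For k = 10: 6^10 = 60466176.

60466176


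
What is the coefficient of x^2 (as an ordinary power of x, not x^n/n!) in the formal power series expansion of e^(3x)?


The exponential series is e^y = sum_{k>=0} y^k / k!. Substituting y = 3x gives
e^(3x) = sum_{k>=0} 3^k x^k / k!.
So the coefficient of x^n is a^n/n! with a = 3, n = 2:
3^2 / 2! = 9/2 = 9/2

9/2


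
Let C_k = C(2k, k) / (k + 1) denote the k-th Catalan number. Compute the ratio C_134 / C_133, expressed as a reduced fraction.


Using C_k = (2k)! / (k! (k+1)!), the ratio C_{k+1}/C_k simplifies to
C_{k+1}/C_k = [(2k+2)! / ((k+1)! (k+2)!)] * [k! (k+1)! / (2k)!]
 = (2k+2)(2k+1) / ((k+1)(k+2)) = 2(2k+1) / (k+2).
For k = 133: 2(2*133 + 1) / (133 + 2) = 534/135 = 178/45.

178/45


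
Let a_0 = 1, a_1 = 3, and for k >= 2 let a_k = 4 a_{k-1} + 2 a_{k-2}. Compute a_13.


Iterating the recurrence forward:
a_0 = 1
a_1 = 3
a_2 = 4*3 + 2*1 = 14
a_3 = 4*14 + 2*3 = 62
a_4 = 4*62 + 2*14 = 276
a_5 = 4*276 + 2*62 = 1228
a_6 = 4*1228 + 2*276 = 5464
a_7 = 4*5464 + 2*1228 = 24312
a_8 = 4*24312 + 2*5464 = 108176
a_9 = 4*108176 + 2*24312 = 481328
a_10 = 4*481328 + 2*108176 = 2141664
a_11 = 4*2141664 + 2*481328 = 9529312
a_12 = 4*9529312 + 2*2141664 = 42400576
a_13 = 4*42400576 + 2*9529312 = 188660928
So a_13 = 188660928.

188660928


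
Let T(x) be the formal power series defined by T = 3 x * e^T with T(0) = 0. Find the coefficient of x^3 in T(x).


Apply the Lagrange inversion formula: if T = 3 x * phi(T) with phi(t) = e^t, then
[x^n] T = 3^n * (1/n) [t^(n-1)] phi(t)^n = 3^n * (1/n) [t^(n-1)] e^(n t) = 3^n * (1/n) * n^(n-1) / (n-1)! = 3^n * n^(n-1) / n!.
When c = 1 this is the Cayley count of rooted labeled trees on n vertices, divided by n!.
For n = 3: 3^3 * 3^2 / 3! = 27 * 9/6 = 81/2.

81/2


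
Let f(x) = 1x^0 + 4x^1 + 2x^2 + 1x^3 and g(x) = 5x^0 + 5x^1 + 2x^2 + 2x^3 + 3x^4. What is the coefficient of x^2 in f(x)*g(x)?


Cauchy product at x^2:
1*2 + 4*5 + 2*5
= 32

32


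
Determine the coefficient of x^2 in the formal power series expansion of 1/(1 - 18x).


The geometric series identity gives 1/(1 - c x) = sum_{k>=0} c^k x^k, so the coefficient of x^k is c^k.
Here c = 18 and k = 2.
Computing: 18^2 = 324

324


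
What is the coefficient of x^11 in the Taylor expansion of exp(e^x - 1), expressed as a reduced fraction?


exp(e^x - 1) = sum_{k>=0} Bell_k x^k / k!, where Bell_k is the k-th Bell number.
So the coefficient of x^11 is Bell_11 / 11!.
Computing: Bell_11 = 678570 and 11! = 39916800, giving
678570/39916800 = 22619/1330560.

22619/1330560


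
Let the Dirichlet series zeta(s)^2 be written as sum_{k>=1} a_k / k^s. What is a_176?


The Dirichlet convolution of the constant function 1 with itself gives (1 * 1)(k) = sum_{d | k} 1 = d(k), the number of positive divisors of k.
Since zeta(s) = sum_{k>=1} 1/k^s, we have zeta(s)^2 = sum_{k>=1} d(k)/k^s, so a_k = d(k).
For k = 176: the divisors are 1, 2, 4, 8, 11, 16, 22, 44, 88, 176.
Count = 10.

10


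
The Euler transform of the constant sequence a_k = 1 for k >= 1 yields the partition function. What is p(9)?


The Euler transform converts the sequence a_k = 1 into the number of integer partitions.
Using the recurrence or dynamic programming:
p(9) = 30

30


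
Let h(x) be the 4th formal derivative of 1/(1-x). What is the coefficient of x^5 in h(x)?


Differentiating 4 times: d^4/dx^4 [1/(1-x)] = 4!/(1-x)^5.
The expansion 1/(1-x)^5 = sum_{k>=0} C(k+4, 4) x^k, so the coefficient of x^n in 4!/(1-x)^5 is 4! * C(n+4, 4).
For n = 5: 24 * C(9, 4) = 24 * 126 = 3024

3024


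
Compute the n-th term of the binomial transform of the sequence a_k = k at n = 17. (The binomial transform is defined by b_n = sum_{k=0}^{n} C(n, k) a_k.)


With a_k = k, b_n = sum_{k=0}^{n} C(n, k) k. Using k * C(n, k) = n * C(n-1, k-1) gives b_n = n * sum_{k>=1} C(n-1, k-1) = n * 2^(n-1).
For n = 17: 17 * 2^16 = 17 * 65536 = 1114112.

1114112


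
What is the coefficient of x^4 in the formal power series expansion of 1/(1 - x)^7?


The expansion 1/(1 - x)^r = sum_{k>=0} C(k + r - 1, r - 1) x^k follows from the multiset / negative-binomial theorem (or from repeated differentiation of the geometric series).
For r = 7 and k = 4:
C(10, 6) = 3628800 / (720 * 24) = 210.

210


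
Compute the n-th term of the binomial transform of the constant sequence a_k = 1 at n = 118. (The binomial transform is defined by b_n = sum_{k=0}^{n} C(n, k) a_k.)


With a_k = 1 for all k, b_n = sum_{k=0}^{n} C(n, k) = 2^n by the binomial theorem.
For n = 118: 2^118 = 332306998946228968225951765070086144.

332306998946228968225951765070086144


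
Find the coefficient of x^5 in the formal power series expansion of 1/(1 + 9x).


Write 1/(1 + c x) = 1/(1 - (-c) x) and apply the geometric-series identity
1/(1 - y) = sum_{k>=0} y^k to get 1/(1 + c x) = sum_{k>=0} (-c)^k x^k.
So the coefficient of x^k is (-c)^k = (-1)^k * c^k.
Here c = 9 and k = 5:
(-9)^5 = -1 * 59049 = -59049

-59049


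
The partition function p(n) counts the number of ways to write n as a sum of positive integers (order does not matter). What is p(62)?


Using the generating function prod_{k>=1} 1/(1-x^k), we compute p(62).
By dynamic programming over parts 1 through 62:
p(62) = 1300156

1300156


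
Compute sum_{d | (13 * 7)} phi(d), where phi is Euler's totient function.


First, 13 * 7 = 91. One classical identity is sum_{d | n} phi(d) = n (each k in [1, n] has a unique gcd with n, and among the k's with gcd(k, n) = n/d there are phi(d) of them). So the sum equals 91. We also verify directly:
Divisors of 91: 1, 7, 13, 91.
phi values: 1, 6, 12, 72.
Sum = 91.

91


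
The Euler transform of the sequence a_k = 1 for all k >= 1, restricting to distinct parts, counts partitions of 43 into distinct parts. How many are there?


Partitions of 43 into distinct parts can be computed via generating function.
Product (1+x)(1+x^2)(1+x^3)...
The coefficient of x^43 = 1610

1610


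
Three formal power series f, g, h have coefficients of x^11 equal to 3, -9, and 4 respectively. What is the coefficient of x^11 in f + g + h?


Series addition is componentwise:
3 + -9 + 4
= -2

-2


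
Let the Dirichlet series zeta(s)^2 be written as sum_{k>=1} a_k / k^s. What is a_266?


The Dirichlet convolution of the constant function 1 with itself gives (1 * 1)(k) = sum_{d | k} 1 = d(k), the number of positive divisors of k.
Since zeta(s) = sum_{k>=1} 1/k^s, we have zeta(s)^2 = sum_{k>=1} d(k)/k^s, so a_k = d(k).
For k = 266: the divisors are 1, 2, 7, 14, 19, 38, 133, 266.
Count = 8.

8


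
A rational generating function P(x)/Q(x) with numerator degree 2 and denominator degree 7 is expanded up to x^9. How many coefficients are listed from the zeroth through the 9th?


Expanding up to x^9 gives the coefficients for x^0, x^1, ..., x^9.
That is 9 + 1 = 10 coefficients in total.

10


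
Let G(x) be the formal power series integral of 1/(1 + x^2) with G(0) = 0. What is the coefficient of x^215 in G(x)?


1/(1 + x^2) = sum_{j>=0} (-1)^j x^(2j). Integrating termwise with G(0) = 0:
G(x) = sum_{j>=0} (-1)^j x^(2j+1) / (2j+1) = arctan(x).
Only odd powers are nonzero. For x^215 write 215 = 2*107 + 1, giving
(-1)^107 / 215 = -1/215 = -1/215.

-1/215


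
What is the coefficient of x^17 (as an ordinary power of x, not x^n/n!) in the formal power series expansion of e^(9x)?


The exponential series is e^y = sum_{k>=0} y^k / k!. Substituting y = 9x gives
e^(9x) = sum_{k>=0} 9^k x^k / k!.
So the coefficient of x^n is a^n/n! with a = 9, n = 17:
9^17 / 17! = 16677181699666569/355687428096000 = 22876792454961/487911424000

22876792454961/487911424000


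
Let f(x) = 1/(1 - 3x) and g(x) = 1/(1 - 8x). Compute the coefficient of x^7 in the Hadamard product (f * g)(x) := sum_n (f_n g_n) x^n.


f has coefficients f_k = 3^k and g has coefficients g_k = 8^k, so the Hadamard product has coefficient (f*g)_k = 3^k * 8^k = 24^k.
For k = 7: 24^7 = 4586471424.

4586471424


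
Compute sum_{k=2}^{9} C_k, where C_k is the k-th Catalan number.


C_2 through C_9: 2, 5, 14, 42, 132, 429, 1430, 4862
Sum = 2 + 5 + 14 + 42 + 132 + 429 + 1430 + 4862
= 6916

6916


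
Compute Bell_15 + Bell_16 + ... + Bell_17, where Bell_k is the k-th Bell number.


Recall Bell_k counts set partitions of a k-set (with Bell_0 = 1 by convention).
Bell_15 through Bell_17: 1382958545, 10480142147, 82864869804
Sum = 1382958545 + 10480142147 + 82864869804 = 94727970496.

94727970496


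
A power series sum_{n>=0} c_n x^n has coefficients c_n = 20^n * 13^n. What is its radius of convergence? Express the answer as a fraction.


By the root test (Cauchy-Hadamard), the radius is R = 1 / limsup_n |c_n|^(1/n).
Here |c_n|^(1/n) = (20^n * 13^n)^(1/n) = 20 * 13 = 260 for all n.
So R = 1/260 = 1/260.

1/260


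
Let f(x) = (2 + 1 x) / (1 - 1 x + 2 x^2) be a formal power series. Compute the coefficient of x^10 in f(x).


Write f(x) = sum_{k>=0} a_k x^k. Multiplying both sides by 1 - 1 x + 2 x^2 gives
(1 - 1 x + 2 x^2) sum_{k>=0} a_k x^k = 2 + 1 x.
Matching coefficients:
 x^0: a_0 = 2
 x^1: a_1 - 1 a_0 = 1  =>  a_1 = 1*2 + 1 = 3
 x^k (k >= 2): a_k = 1 a_{k-1} - 2 a_{k-2}.
Iterating: a_2 = -1, a_3 = -7, a_4 = -5, a_5 = 9, a_6 = 19, a_7 = 1, a_8 = -37, a_9 = -39, a_10 = 35.
So the coefficient of x^10 is 35.

35


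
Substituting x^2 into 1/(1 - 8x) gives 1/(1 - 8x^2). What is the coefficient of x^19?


Since 1/(1 - 8x^2) only has even powers of x,
the coefficient of x^19 (odd) is 0.

0


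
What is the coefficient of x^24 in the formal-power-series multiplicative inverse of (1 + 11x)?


The inverse is 1/(1 + 11x). Apply the geometric identity 1/(1 - y) = sum_{k>=0} y^k with y = -11x:
1/(1 + 11x) = sum_{k>=0} (-11)^k x^k.
So the coefficient of x^24 is (-11)^24 = 9849732675807611094711841.

9849732675807611094711841


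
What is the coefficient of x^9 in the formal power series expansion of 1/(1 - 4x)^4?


The general identity 1/(1 - c x)^r = sum_{k>=0} c^k C(k + r - 1, r - 1) x^k follows by substituting y = c x into 1/(1 - y)^r = sum_{k>=0} C(k + r - 1, r - 1) y^k.
For c = 4, r = 4, k = 9:
4^9 * C(12, 3) = 262144 * 220 = 57671680.

57671680


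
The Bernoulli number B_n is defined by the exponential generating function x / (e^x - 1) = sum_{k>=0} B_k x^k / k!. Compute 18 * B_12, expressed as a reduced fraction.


Bernoulli numbers can also be computed recursively via B_0 = 1 and sum_{j=0}^{m} C(m+1, j) B_j = 0 for m >= 1. Odd-index Bernoulli numbers vanish for k >= 3.
Computing B_12 = -691/2730, so 18 * B_12 = 18 * -691/2730 = -2073/455.

-2073/455


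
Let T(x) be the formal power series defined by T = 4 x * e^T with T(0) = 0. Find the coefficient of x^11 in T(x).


Apply the Lagrange inversion formula: if T = 4 x * phi(T) with phi(t) = e^t, then
[x^n] T = 4^n * (1/n) [t^(n-1)] phi(t)^n = 4^n * (1/n) [t^(n-1)] e^(n t) = 4^n * (1/n) * n^(n-1) / (n-1)! = 4^n * n^(n-1) / n!.
When c = 1 this is the Cayley count of rooted labeled trees on n vertices, divided by n!.
For n = 11: 4^11 * 11^10 / 11! = 4194304 * 25937424601/39916800 = 38632614969344/14175.

38632614969344/14175


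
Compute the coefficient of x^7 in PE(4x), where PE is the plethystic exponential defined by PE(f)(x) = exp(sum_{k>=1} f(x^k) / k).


With f(x) = 4x, the exponent is sum_{k>=1} 4 x^k / k = 4 * (-ln(1 - x)). Exponentiating:
PE(4x) = exp(-4 ln(1 - x)) = 1/(1 - x)^4.
By the negative binomial expansion, [x^n] 1/(1 - x)^4 = C(n + 3, 3).
For n = 7: C(10, 3) = 120.

120


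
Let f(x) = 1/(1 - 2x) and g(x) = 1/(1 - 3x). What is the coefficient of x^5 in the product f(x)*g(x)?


The coefficient of x^n in f*g is the Cauchy product: sum_{k=0}^{n} a^k * b^(n-k).
With a=2, b=3, n=5:
sum_{k=0}^{5} 2^k * 3^(5-k)
= 665

665


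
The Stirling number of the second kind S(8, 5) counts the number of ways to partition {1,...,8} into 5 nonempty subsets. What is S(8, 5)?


Using the explicit formula S(n,k) = (1/k!) sum_{j=0}^{k} (-1)^(k-j) C(k,j) j^n:
S(8, 5) = 1050
Equivalently, S(n,k) is n! times the coefficient of x^n in the EGF (e^x - 1)^k / k!.

1050


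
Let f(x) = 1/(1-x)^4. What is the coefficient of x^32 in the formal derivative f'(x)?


Differentiate: d/dx [ 1/(1-x)^r ] = r / (1-x)^(r+1).
Here r = 4, so f'(x) = 4 / (1-x)^5.
The expansion of 1/(1-x)^(r+1) has coefficient of x^n equal to C(n+r, r).
So the coefficient of x^32 in f'(x) is
4 * C(36, 4) = 4 * 58905 = 235620

235620


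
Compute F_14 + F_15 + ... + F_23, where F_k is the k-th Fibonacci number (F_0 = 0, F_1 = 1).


Use the identity sum_{k=0}^{N} F_k = F_{N+2} - 1 (which follows from F_{k+2} - F_{k+1} = F_k). Then
sum_{k=14}^{23} F_k = (F_{25} - 1) - (F_{15} - 1) = F_{25} - F_{15}.
Computing: F_{25} = 75025, F_{15} = 610, so
Sum = 75025 - 610 = 74415.

74415


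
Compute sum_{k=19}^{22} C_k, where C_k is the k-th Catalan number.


C_19 through C_22: 1767263190, 6564120420, 24466267020, 91482563640
Sum = 1767263190 + 6564120420 + 24466267020 + 91482563640
= 124280214270

124280214270


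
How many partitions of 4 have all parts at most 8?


Using the generating function (1-x)^(-1)(1-x^2)^(-1)...(1-x^8)^(-1),
the coefficient of x^4 counts these restricted partitions.
Result = 5

5


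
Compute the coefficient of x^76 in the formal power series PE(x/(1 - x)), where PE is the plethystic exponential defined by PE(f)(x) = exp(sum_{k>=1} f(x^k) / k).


For f(x) = x/(1 - x) we have
sum_{k>=1} f(x^k) / k = sum_{k>=1} (1/k) * x^k / (1 - x^k) = sum_{k, m >= 1} x^(k m) / k,
which after exponentiating simplifies to
PE(x/(1 - x)) = prod_{k>=1} 1 / (1 - x^k).
This is the generating function for the partition function p(n), so the coefficient of x^76 is p(76).
Computing p(76) by dynamic programming over parts 1, 2, ..., 76: p(76) = 9289091.

9289091


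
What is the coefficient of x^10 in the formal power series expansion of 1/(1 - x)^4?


The expansion 1/(1 - x)^r = sum_{k>=0} C(k + r - 1, r - 1) x^k follows from the multiset / negative-binomial theorem (or from repeated differentiation of the geometric series).
For r = 4 and k = 10:
C(13, 3) = 6227020800 / (6 * 3628800) = 286.

286


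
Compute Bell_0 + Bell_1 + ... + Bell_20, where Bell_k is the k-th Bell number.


Recall Bell_k counts set partitions of a k-set (with Bell_0 = 1 by convention).
Bell_0 through Bell_20: 1, 1, 2, 5, 15, 52, 203, 877, 4140, 21147, 115975, 678570, 4213597, 27644437, 190899322, 1382958545, 10480142147, 82864869804, 682076806159, 5832742205057, 51724158235372
Sum = 1 + 1 + 2 + 5 + 15 + 52 + 203 + 877 + 4140 + 21147 + 115975 + 678570 + 4213597 + 27644437 + 190899322 + 1382958545 + 10480142147 + 82864869804 + 682076806159 + 5832742205057 + 51724158235372 = 58333928795428.

58333928795428


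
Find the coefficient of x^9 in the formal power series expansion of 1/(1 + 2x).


Write 1/(1 + c x) = 1/(1 - (-c) x) and apply the geometric-series identity
1/(1 - y) = sum_{k>=0} y^k to get 1/(1 + c x) = sum_{k>=0} (-c)^k x^k.
So the coefficient of x^k is (-c)^k = (-1)^k * c^k.
Here c = 2 and k = 9:
(-2)^9 = -1 * 512 = -512

-512


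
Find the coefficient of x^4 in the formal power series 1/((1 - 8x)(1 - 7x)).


By partial fractions or Cauchy convolution:
The coefficient equals sum_{k=0}^{4} 8^k * 7^(4-k).
= 15961

15961


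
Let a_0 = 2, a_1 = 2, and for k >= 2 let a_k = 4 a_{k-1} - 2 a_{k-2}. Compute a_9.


Iterating the recurrence forward:
a_0 = 2
a_1 = 2
a_2 = 4*2 - 2*2 = 4
a_3 = 4*4 - 2*2 = 12
a_4 = 4*12 - 2*4 = 40
a_5 = 4*40 - 2*12 = 136
a_6 = 4*136 - 2*40 = 464
a_7 = 4*464 - 2*136 = 1584
a_8 = 4*1584 - 2*464 = 5408
a_9 = 4*5408 - 2*1584 = 18464
So a_9 = 18464.

18464


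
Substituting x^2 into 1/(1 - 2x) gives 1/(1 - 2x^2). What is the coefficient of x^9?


Since 1/(1 - 2x^2) only has even powers of x,
the coefficient of x^9 (odd) is 0.

0


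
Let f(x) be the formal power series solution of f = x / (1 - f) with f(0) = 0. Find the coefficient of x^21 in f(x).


Apply Lagrange inversion: f = x * phi(f) with phi(t) = 1/(1 - t), so
[x^n] f = (1/n) [t^(n-1)] phi(t)^n = (1/n) [t^(n-1)] (1 - t)^(-n) = (1/n) C(2n - 2, n - 1) = C_{n-1}.
For n = 21: C_20 = C(40, 20) / 21 = 137846528820/21 = 6564120420 = 6564120420.

6564120420


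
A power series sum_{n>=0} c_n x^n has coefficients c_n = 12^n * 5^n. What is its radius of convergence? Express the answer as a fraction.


By the root test (Cauchy-Hadamard), the radius is R = 1 / limsup_n |c_n|^(1/n).
Here |c_n|^(1/n) = (12^n * 5^n)^(1/n) = 12 * 5 = 60 for all n.
So R = 1/60 = 1/60.

1/60


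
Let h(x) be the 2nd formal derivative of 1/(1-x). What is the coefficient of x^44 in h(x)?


Differentiating 2 times: d^2/dx^2 [1/(1-x)] = 2!/(1-x)^3.
The expansion 1/(1-x)^3 = sum_{k>=0} C(k+2, 2) x^k, so the coefficient of x^n in 2!/(1-x)^3 is 2! * C(n+2, 2).
For n = 44: 2 * C(46, 2) = 2 * 1035 = 2070

2070


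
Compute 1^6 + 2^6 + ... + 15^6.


This power sum has a closed form given by Faulhaber's formula
sum_{k=1}^{m} k^p = (1 / (p + 1)) * sum_{j=0}^{p} C(p + 1, j) B_j m^(p + 1 - j),
but for small m direct computation is fastest:
1 + 64 + 729 + 4096 + 15625 + 46656 + 117649 + 262144 + 531441 + 1000000 + 1771561 + 2985984 + 4826809 + 7529536 + 11390625 = 30482920.

30482920


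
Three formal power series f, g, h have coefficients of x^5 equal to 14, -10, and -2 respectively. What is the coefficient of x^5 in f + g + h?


Series addition is componentwise:
14 + -10 + -2
= 2

2


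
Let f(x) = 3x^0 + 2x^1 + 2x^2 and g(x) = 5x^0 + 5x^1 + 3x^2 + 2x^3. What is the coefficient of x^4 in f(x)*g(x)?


Cauchy product at x^4:
2*2 + 2*3
= 10

10


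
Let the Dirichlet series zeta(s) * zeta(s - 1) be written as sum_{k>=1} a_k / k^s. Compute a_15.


Convolution gives a_k = sum_{d | k} d * 1 = sum_{d | k} d = sigma(k), the sum of positive divisors of k.
For k = 15, the divisors are 1, 3, 5, 15, so
sigma(15) = 1 + 3 + 5 + 15 = 24.

24


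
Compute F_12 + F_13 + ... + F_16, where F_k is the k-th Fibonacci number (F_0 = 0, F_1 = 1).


Use the identity sum_{k=0}^{N} F_k = F_{N+2} - 1 (which follows from F_{k+2} - F_{k+1} = F_k). Then
sum_{k=12}^{16} F_k = (F_{18} - 1) - (F_{13} - 1) = F_{18} - F_{13}.
Computing: F_{18} = 2584, F_{13} = 233, so
Sum = 2584 - 233 = 2351.

2351


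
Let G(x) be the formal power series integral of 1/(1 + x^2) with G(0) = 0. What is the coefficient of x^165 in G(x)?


1/(1 + x^2) = sum_{j>=0} (-1)^j x^(2j). Integrating termwise with G(0) = 0:
G(x) = sum_{j>=0} (-1)^j x^(2j+1) / (2j+1) = arctan(x).
Only odd powers are nonzero. For x^165 write 165 = 2*82 + 1, giving
(-1)^82 / 165 = 1/165 = 1/165.

1/165


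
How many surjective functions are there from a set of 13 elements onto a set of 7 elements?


By inclusion-exclusion on which target elements are missed, the number of surjections from an n-set onto a k-set is
surj(n, k) = sum_{j=0}^{k} (-1)^j C(k, j) (k - j)^n.
Equivalently surj(n, k) = k! * S(n, k), where S(n, k) is the Stirling number of the second kind.
For n = 13, k = 7:
S(13, 7) = 5715424, so
surj = 7! * 5715424 = 5040 * 5715424 = 28805736960.

28805736960


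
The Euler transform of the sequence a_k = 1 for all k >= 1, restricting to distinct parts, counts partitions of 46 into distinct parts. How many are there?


Partitions of 46 into distinct parts can be computed via generating function.
Product (1+x)(1+x^2)(1+x^3)...
The coefficient of x^46 = 2304

2304


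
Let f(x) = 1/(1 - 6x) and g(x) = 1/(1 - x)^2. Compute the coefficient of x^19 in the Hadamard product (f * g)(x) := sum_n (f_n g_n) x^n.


f has coefficients f_k = 6^k. For g = 1/(1 - x)^2 the coefficient is g_k = C(k + 1, 1) = k + 1. The Hadamard coefficient is (f * g)_k = 6^k * (k + 1).
For k = 19: 6^19 * 20 = 609359740010496 * 20 = 12187194800209920.

12187194800209920


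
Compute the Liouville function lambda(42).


The Liouville function is lambda(k) = (-1)^Omega(k), where Omega(k) counts the prime factors of k with multiplicity.
Factoring: 42 = 2 * 3 * 7, so Omega(42) = 3.
lambda(42) = (-1)^3 = -1.

-1


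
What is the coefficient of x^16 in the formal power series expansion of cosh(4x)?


The Maclaurin series is cosh(t) = sum_{m>=0} t^(2m) / (2m)!, so substituting t = 4x, only even powers of x are nonzero, with coefficient of x^(2m) equal to 4^(2m) / (2m)!.
For x^16 the coefficient is 4^16/16! = 4294967296/20922789888000 = 131072/638512875.

131072/638512875


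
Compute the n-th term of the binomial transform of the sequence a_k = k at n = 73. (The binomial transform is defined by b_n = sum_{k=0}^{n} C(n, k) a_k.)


With a_k = k, b_n = sum_{k=0}^{n} C(n, k) k. Using k * C(n, k) = n * C(n-1, k-1) gives b_n = n * sum_{k>=1} C(n-1, k-1) = n * 2^(n-1).
For n = 73: 73 * 2^72 = 73 * 4722366482869645213696 = 344732753249484100599808.

344732753249484100599808


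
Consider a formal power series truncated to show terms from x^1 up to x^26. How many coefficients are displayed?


From x^1 to x^26 inclusive, the count is 26 - 1 + 1 = 26.

26


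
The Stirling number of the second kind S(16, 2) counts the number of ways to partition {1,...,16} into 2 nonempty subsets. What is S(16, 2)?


Using the explicit formula S(n,k) = (1/k!) sum_{j=0}^{k} (-1)^(k-j) C(k,j) j^n:
S(16, 2) = 32767
Equivalently, S(n,k) is n! times the coefficient of x^n in the EGF (e^x - 1)^k / k!.

32767


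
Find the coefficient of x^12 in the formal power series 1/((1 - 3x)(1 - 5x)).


By partial fractions or Cauchy convolution:
The coefficient equals sum_{k=0}^{12} 3^k * 5^(12-k).
= 609554401

609554401


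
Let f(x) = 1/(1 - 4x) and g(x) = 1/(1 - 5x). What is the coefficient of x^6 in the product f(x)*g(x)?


The coefficient of x^n in f*g is the Cauchy product: sum_{k=0}^{n} a^k * b^(n-k).
With a=4, b=5, n=6:
sum_{k=0}^{6} 4^k * 5^(6-k)
= 61741

61741


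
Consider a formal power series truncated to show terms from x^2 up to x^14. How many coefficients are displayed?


From x^2 to x^14 inclusive, the count is 14 - 2 + 1 = 13.

13


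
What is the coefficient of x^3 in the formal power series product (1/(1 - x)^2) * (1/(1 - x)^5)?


Combine the factors: (1/(1 - x)^2) * (1/(1 - x)^5) = 1/(1 - x)^7.
Then use 1/(1 - x)^r = sum_{k>=0} C(k + r - 1, r - 1) x^k with r = 7 and k = 3:
C(9, 6) = 84.

84


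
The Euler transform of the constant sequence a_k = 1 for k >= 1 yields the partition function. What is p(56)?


The Euler transform converts the sequence a_k = 1 into the number of integer partitions.
Using the recurrence or dynamic programming:
p(56) = 526823

526823


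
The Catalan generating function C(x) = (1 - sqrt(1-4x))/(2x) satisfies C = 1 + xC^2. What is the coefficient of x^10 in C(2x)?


Substituting x -> 2x scales the n-th coefficient by 2^n, so [x^10] C(2x) = 2^10 * C_10.
C_10 = C(2*10, 10)/(11) = 184756/11 = 16796.
So 2^10 * 16796 = 1024 * 16796 = 17199104.

17199104


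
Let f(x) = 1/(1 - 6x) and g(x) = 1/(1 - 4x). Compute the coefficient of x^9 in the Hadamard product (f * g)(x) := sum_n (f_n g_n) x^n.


f has coefficients f_k = 6^k and g has coefficients g_k = 4^k, so the Hadamard product has coefficient (f*g)_k = 6^k * 4^k = 24^k.
For k = 9: 24^9 = 2641807540224.

2641807540224


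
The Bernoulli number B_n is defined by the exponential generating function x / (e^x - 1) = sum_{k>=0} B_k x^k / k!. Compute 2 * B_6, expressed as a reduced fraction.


Bernoulli numbers can also be computed recursively via B_0 = 1 and sum_{j=0}^{m} C(m+1, j) B_j = 0 for m >= 1. Odd-index Bernoulli numbers vanish for k >= 3.
Computing B_6 = 1/42, so 2 * B_6 = 2 * 1/42 = 1/21.

1/21


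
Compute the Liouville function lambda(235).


The Liouville function is lambda(k) = (-1)^Omega(k), where Omega(k) counts the prime factors of k with multiplicity.
Factoring: 235 = 5 * 47, so Omega(235) = 2.
lambda(235) = (-1)^2 = 1.

1


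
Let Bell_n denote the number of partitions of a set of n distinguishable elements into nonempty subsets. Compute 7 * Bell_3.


Bell_3 can be computed from the Bell triangle or from Dobinski's identity Bell_n = (1/e) * sum_{k>=0} k^n / k!.
Computing Bell_3 = 5.
Then 7 * 5 = 35.

35


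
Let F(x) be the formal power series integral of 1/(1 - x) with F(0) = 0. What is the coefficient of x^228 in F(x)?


1/(1 - x) = sum_{k>=0} x^k. Integrating termwise and using F(0) = 0 gives
F(x) = sum_{k>=0} x^(k+1) / (k+1) = sum_{m>=1} x^m / m = -ln(1 - x).
So the coefficient of x^228 is 1/228 = 1/228.

1/228


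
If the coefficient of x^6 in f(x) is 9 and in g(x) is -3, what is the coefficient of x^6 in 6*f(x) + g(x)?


Scalar multiplication scales coefficients: 6 * 9 = 54.
Then add the g coefficient: 54 + -3
= 51

51


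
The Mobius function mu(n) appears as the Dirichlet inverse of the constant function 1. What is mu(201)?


201 = 3 * 67 (all distinct primes).
mu(201) = (-1)^2 = 1

1


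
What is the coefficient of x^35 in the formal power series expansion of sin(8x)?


The Maclaurin series is sin(t) = sum_{k>=0} (-1)^k t^(2k+1) / (2k+1)!, so substituting t = 8x, only odd powers of x are nonzero, with coefficient of x^(2k+1) equal to (-1)^k 8^(2k+1) / (2k+1)!.
Write 35 = 2*17 + 1, giving the coefficient (-1)^17 * 8^35 / 35! = -40564819207303340847894502572032/10333147966386144929666651337523200000000 = -9444732965739290427392/2405873491984360136479756640625.

-9444732965739290427392/2405873491984360136479756640625


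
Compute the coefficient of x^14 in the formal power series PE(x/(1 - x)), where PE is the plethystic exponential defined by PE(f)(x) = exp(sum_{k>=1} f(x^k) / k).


For f(x) = x/(1 - x) we have
sum_{k>=1} f(x^k) / k = sum_{k>=1} (1/k) * x^k / (1 - x^k) = sum_{k, m >= 1} x^(k m) / k,
which after exponentiating simplifies to
PE(x/(1 - x)) = prod_{k>=1} 1 / (1 - x^k).
This is the generating function for the partition function p(n), so the coefficient of x^14 is p(14).
Computing p(14) by dynamic programming over parts 1, 2, ..., 14: p(14) = 135.

135


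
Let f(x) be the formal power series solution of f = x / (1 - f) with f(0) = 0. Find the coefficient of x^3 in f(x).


Apply Lagrange inversion: f = x * phi(f) with phi(t) = 1/(1 - t), so
[x^n] f = (1/n) [t^(n-1)] phi(t)^n = (1/n) [t^(n-1)] (1 - t)^(-n) = (1/n) C(2n - 2, n - 1) = C_{n-1}.
For n = 3: C_2 = C(4, 2) / 3 = 6/3 = 2 = 2.

2


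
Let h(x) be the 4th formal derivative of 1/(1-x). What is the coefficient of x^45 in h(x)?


Differentiating 4 times: d^4/dx^4 [1/(1-x)] = 4!/(1-x)^5.
The expansion 1/(1-x)^5 = sum_{k>=0} C(k+4, 4) x^k, so the coefficient of x^n in 4!/(1-x)^5 is 4! * C(n+4, 4).
For n = 45: 24 * C(49, 4) = 24 * 211876 = 5085024

5085024


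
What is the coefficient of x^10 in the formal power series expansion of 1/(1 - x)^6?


The negative binomial / multiset identity is
1/(1 - x)^r = sum_{k>=0} C(k + r - 1, r - 1) x^k.
Here r = 6 and k = 10, so the coefficient is
C(10 + 5, 5) = C(15, 5)
= 3003

3003


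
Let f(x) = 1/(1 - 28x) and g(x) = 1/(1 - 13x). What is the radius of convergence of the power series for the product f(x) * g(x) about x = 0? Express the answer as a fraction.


The radius of 1/(1 - 28x) is 1/28 (nearest singularity at x = 1/28), and the radius of 1/(1 - 13x) is 1/13.
The product f(x)*g(x) = 1/((1 - 28x)(1 - 13x)) has singularities at both 1/28 and 1/13, so its radius of convergence is the distance to the nearest one:
min(1/28, 1/13) = 1/28.

1/28


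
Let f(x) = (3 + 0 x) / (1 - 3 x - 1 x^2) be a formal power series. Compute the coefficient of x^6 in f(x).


Write f(x) = sum_{k>=0} a_k x^k. Multiplying both sides by 1 - 3 x - 1 x^2 gives
(1 - 3 x - 1 x^2) sum_{k>=0} a_k x^k = 3 + 0 x.
Matching coefficients:
 x^0: a_0 = 3
 x^1: a_1 - 3 a_0 = 0  =>  a_1 = 3*3 + 0 = 9
 x^k (k >= 2): a_k = 3 a_{k-1} + 1 a_{k-2}.
Iterating: a_2 = 30, a_3 = 99, a_4 = 327, a_5 = 1080, a_6 = 3567.
So the coefficient of x^6 is 3567.

3567


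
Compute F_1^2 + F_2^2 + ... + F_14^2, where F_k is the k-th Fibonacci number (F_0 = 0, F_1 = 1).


There is a standard identity sum_{k=0}^{N} F_k^2 = F_N * F_{N+1} (proved inductively from the telescoping relation F_k^2 = F_k F_{k+1} - F_{k-1} F_k). Then
sum_{k=1}^{14} F_k^2 = F_14 F_15 - F_0 F_1.
Computing: F_14 = 377, F_15 = 610, F_0 = 0, F_1 = 1.
Sum = 377 * 610 - 0 * 1 = 229970.

229970


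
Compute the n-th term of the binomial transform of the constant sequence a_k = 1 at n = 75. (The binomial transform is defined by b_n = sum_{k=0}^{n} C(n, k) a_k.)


With a_k = 1 for all k, b_n = sum_{k=0}^{n} C(n, k) = 2^n by the binomial theorem.
For n = 75: 2^75 = 37778931862957161709568.

37778931862957161709568


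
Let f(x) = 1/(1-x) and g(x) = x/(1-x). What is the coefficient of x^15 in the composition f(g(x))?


First simplify the composition: f(g(x)) = 1/(1 - x/(1-x)) = (1-x)/((1-x) - x) = (1-x)/(1-2x).
Now extract the coefficient. Write (1-x)/(1-2x) = 1/(1-2x) - x/(1-2x).
The coefficient of x^n in 1/(1-2x) is 2^n, and in x/(1-2x) is 2^(n-1) (for n >= 1).
So the coefficient of x^15 is 2^15 - 2^14 = 32768 - 16384 = 16384.

16384


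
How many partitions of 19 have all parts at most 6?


Using the generating function (1-x)^(-1)(1-x^2)^(-1)...(1-x^6)^(-1),
the coefficient of x^19 counts these restricted partitions.
Result = 235

235


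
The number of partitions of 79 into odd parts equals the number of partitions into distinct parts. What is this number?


Computing partitions of 79 into odd parts (1, 3, 5, ...):
Using the generating function prod_{k>=0} 1/(1-x^(2k+1)),
the count is 70488

70488


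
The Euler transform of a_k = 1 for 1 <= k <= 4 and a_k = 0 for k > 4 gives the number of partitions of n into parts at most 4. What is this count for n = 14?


Partitions of 14 into parts at most 4:
Using generating function (1-x)^(-1)(1-x^2)^(-1)...(1-x^4)^(-1),
the coefficient of x^14 = 47

47


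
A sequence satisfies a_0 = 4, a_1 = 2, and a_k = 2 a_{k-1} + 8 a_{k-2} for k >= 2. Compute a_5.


The characteristic equation is t^2 - 2 t - 8 = 0, with roots r_1 = 4 and r_2 = -2 (so c_1 = r_1 + r_2, c_2 = -r_1 r_2 as required).
One can use the closed form a_n = A r_1^n + B r_2^n, but direct iteration is more reliable:
a_0 = 4, a_1 = 2, a_2 = 36, a_3 = 88, a_4 = 464, a_5 = 1632.
So a_5 = 1632.

1632


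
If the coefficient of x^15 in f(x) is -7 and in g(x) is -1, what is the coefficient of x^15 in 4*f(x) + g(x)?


Scalar multiplication scales coefficients: 4 * -7 = -28.
Then add the g coefficient: -28 + -1
= -29

-29


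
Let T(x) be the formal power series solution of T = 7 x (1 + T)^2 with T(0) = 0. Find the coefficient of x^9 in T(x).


Apply the Lagrange inversion formula: if T = 7 x * phi(T) with phi(t) = (1 + t)^2, then [x^n] T = 7^n * (1/n) [t^(n-1)] phi(t)^n = 7^n * (1/n) [t^(n-1)] (1 + t)^(2n) = 7^n * (1/n) C(2n, n-1).
Using the identity C(2n, n-1) = C(2n, n) * n / (n+1), the unscaled factor equals C(2n, n) / (n+1) = C_n, the n-th Catalan number.
For n = 9: C_9 = C(18, 9) / 10 = 48620/10 = 4862.
With the 7^9 = 40353607 factor, the coefficient is 40353607 * 4862 = 196199237234.

196199237234


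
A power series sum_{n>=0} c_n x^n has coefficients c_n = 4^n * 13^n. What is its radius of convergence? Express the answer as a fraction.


By the root test (Cauchy-Hadamard), the radius is R = 1 / limsup_n |c_n|^(1/n).
Here |c_n|^(1/n) = (4^n * 13^n)^(1/n) = 4 * 13 = 52 for all n.
So R = 1/52 = 1/52.

1/52


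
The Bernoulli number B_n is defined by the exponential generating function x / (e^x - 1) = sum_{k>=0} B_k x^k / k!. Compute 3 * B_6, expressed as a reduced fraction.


Bernoulli numbers can also be computed recursively via B_0 = 1 and sum_{j=0}^{m} C(m+1, j) B_j = 0 for m >= 1. Odd-index Bernoulli numbers vanish for k >= 3.
Computing B_6 = 1/42, so 3 * B_6 = 3 * 1/42 = 1/14.

1/14


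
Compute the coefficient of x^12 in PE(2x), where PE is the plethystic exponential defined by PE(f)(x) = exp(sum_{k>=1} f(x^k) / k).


With f(x) = 2x, the exponent is sum_{k>=1} 2 x^k / k = 2 * (-ln(1 - x)). Exponentiating:
PE(2x) = exp(-2 ln(1 - x)) = 1/(1 - x)^2.
By the negative binomial expansion, [x^n] 1/(1 - x)^2 = C(n + 1, 1).
For n = 12: C(13, 1) = 13.

13


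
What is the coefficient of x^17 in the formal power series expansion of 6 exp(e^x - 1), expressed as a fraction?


exp(e^x - 1) is the exponential generating function for the Bell numbers Bell_k: exp(e^x - 1) = sum_{k>=0} Bell_k x^k / k!.
So the coefficient of x^17 in 6 exp(e^x - 1) is 6 Bell_17 / 17!.
Computing: Bell_17 = 82864869804 and 17! = 355687428096000, giving
6 * 82864869804/355687428096000 = 255755771/182966784000.

255755771/182966784000


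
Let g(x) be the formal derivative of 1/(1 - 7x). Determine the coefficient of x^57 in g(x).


Differentiate termwise: d/dx sum_{k>=0} 7^k x^k = sum_{k>=1} k 7^k x^(k-1) = sum_{j>=0} (j+1) 7^(j+1) x^j.
Equivalently, d/dx [1/(1 - 7x)] = 7/(1 - 7x)^2.
For j = 57: 58 * 7^58 = 58 * 10367793076318844190248738727596255138212949486449 = 601331998426492963034426846200582798016351070214042.

601331998426492963034426846200582798016351070214042


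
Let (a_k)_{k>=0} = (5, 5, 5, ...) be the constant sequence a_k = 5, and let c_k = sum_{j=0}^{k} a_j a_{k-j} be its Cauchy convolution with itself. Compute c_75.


Since a_j = 5 for all j >= 0, the convolution sum becomes
c_k = sum_{j=0}^{k} 5 * 5 = 25 * (k + 1).
Equivalently, the generating function of (a_k) is 5/(1 - x) and its square is 25/(1 - x)^2 = sum_{k>=0} 25(k + 1) x^k.
For k = 75: 25 * 76 = 1900.

1900


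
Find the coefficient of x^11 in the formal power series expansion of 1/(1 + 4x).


Write 1/(1 + c x) = 1/(1 - (-c) x) and apply the geometric-series identity
1/(1 - y) = sum_{k>=0} y^k to get 1/(1 + c x) = sum_{k>=0} (-c)^k x^k.
So the coefficient of x^k is (-c)^k = (-1)^k * c^k.
Here c = 4 and k = 11:
(-4)^11 = -1 * 4194304 = -4194304

-4194304


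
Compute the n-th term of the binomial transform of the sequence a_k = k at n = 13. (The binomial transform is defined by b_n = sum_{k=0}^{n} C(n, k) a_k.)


With a_k = k, b_n = sum_{k=0}^{n} C(n, k) k. Using k * C(n, k) = n * C(n-1, k-1) gives b_n = n * sum_{k>=1} C(n-1, k-1) = n * 2^(n-1).
For n = 13: 13 * 2^12 = 13 * 4096 = 53248.

53248


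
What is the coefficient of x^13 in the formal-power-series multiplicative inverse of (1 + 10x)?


The inverse is 1/(1 + 10x). Apply the geometric identity 1/(1 - y) = sum_{k>=0} y^k with y = -10x:
1/(1 + 10x) = sum_{k>=0} (-10)^k x^k.
So the coefficient of x^13 is (-10)^13 = -10000000000000.

-10000000000000


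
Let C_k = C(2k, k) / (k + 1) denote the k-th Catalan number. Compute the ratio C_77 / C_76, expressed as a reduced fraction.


Using C_k = (2k)! / (k! (k+1)!), the ratio C_{k+1}/C_k simplifies to
C_{k+1}/C_k = [(2k+2)! / ((k+1)! (k+2)!)] * [k! (k+1)! / (2k)!]
 = (2k+2)(2k+1) / ((k+1)(k+2)) = 2(2k+1) / (k+2).
For k = 76: 2(2*76 + 1) / (76 + 2) = 306/78 = 51/13.

51/13


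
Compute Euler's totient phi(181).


phi(n) counts integers in [1, n] coprime to n. Using the multiplicative formula phi(n) = n * prod_{p | n} (1 - 1/p):
181 = 181, so
phi(181) = 181 * (1 - 1/181) = 180.

180


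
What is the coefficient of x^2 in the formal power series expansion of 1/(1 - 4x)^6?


The general identity 1/(1 - c x)^r = sum_{k>=0} c^k C(k + r - 1, r - 1) x^k follows by substituting y = c x into 1/(1 - y)^r = sum_{k>=0} C(k + r - 1, r - 1) y^k.
For c = 4, r = 6, k = 2:
4^2 * C(7, 5) = 16 * 21 = 336.

336


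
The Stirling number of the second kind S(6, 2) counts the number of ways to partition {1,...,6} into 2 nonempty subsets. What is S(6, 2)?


Using the explicit formula S(n,k) = (1/k!) sum_{j=0}^{k} (-1)^(k-j) C(k,j) j^n:
S(6, 2) = 31
Equivalently, S(n,k) is n! times the coefficient of x^n in the EGF (e^x - 1)^k / k!.

31


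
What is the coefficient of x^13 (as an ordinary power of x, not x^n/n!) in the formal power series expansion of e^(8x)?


The exponential series is e^y = sum_{k>=0} y^k / k!. Substituting y = 8x gives
e^(8x) = sum_{k>=0} 8^k x^k / k!.
So the coefficient of x^n is a^n/n! with a = 8, n = 13:
8^13 / 13! = 549755813888/6227020800 = 536870912/6081075

536870912/6081075


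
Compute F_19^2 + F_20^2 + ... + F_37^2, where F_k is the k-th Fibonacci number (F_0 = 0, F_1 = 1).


There is a standard identity sum_{k=0}^{N} F_k^2 = F_N * F_{N+1} (proved inductively from the telescoping relation F_k^2 = F_k F_{k+1} - F_{k-1} F_k). Then
sum_{k=19}^{37} F_k^2 = F_37 F_38 - F_18 F_19.
Computing: F_37 = 24157817, F_38 = 39088169, F_18 = 2584, F_19 = 4181.
Sum = 24157817 * 39088169 - 2584 * 4181 = 944284822763369.

944284822763369


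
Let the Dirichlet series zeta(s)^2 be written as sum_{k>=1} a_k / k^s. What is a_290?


The Dirichlet convolution of the constant function 1 with itself gives (1 * 1)(k) = sum_{d | k} 1 = d(k), the number of positive divisors of k.
Since zeta(s) = sum_{k>=1} 1/k^s, we have zeta(s)^2 = sum_{k>=1} d(k)/k^s, so a_k = d(k).
For k = 290: the divisors are 1, 2, 5, 10, 29, 58, 145, 290.
Count = 8.

8


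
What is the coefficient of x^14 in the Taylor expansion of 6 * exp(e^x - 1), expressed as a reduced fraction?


exp(e^x - 1) = sum_{k>=0} Bell_k x^k / k!, where Bell_k is the k-th Bell number.
So the coefficient of x^14 is 6 * Bell_14 / 14!.
Computing: Bell_14 = 190899322 and 14! = 87178291200, giving
6 * 190899322/87178291200 = 95449661/7264857600.

95449661/7264857600


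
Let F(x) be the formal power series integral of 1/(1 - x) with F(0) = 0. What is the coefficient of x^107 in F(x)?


1/(1 - x) = sum_{k>=0} x^k. Integrating termwise and using F(0) = 0 gives
F(x) = sum_{k>=0} x^(k+1) / (k+1) = sum_{m>=1} x^m / m = -ln(1 - x).
So the coefficient of x^107 is 1/107 = 1/107.

1/107


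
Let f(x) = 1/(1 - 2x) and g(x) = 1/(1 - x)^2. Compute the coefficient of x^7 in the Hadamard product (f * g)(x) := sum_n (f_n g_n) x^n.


f has coefficients f_k = 2^k. For g = 1/(1 - x)^2 the coefficient is g_k = C(k + 1, 1) = k + 1. The Hadamard coefficient is (f * g)_k = 2^k * (k + 1).
For k = 7: 2^7 * 8 = 128 * 8 = 1024.

1024
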